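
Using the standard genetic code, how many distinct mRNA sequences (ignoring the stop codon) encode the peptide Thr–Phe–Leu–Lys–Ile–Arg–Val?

6912

Thr: 4 codons.
Phe: 2 codons.
Leu: 6 codons.
Lys: 2 codons.
Ile: 3 codons.
Arg: 6 codons.
Val: 4 codons.
4 × 2 × 6 × 2 × 3 × 6 × 4 = 6912.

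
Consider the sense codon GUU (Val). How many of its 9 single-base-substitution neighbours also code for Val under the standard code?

Position 1: none → 0 synonymous.
Position 2: none → 0 synonymous.
Position 3: GUC, GUA, GUG → 3 synonymous.
Total: 0 + 0 + 3 = 3.

3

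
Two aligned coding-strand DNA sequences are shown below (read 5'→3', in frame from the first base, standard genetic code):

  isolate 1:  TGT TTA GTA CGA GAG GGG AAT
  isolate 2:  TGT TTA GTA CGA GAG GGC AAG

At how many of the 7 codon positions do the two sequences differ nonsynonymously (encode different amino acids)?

1

Codon 1: TGT Cys / TGT Cys — identical.
Codon 2: TTA Leu / TTA Leu — identical.
Codon 3: GTA Val / GTA Val — identical.
Codon 4: CGA Arg / CGA Arg — identical.
Codon 5: GAG Glu / GAG Glu — identical.
Codon 6: GGG Gly / GGC Gly — synonymous.
Codon 7: AAT Asn / AAG Lys — nonsynonymous.
Nonsynonymous differences: 1.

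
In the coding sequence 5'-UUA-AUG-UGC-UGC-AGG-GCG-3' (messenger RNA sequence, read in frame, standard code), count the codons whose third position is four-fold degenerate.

Codon 1 UUA (Leu): third position 2-fold.
Codon 2 AUG (Met): third position 1-fold.
Codon 3 UGC (Cys): third position 2-fold.
Codon 4 UGC (Cys): third position 2-fold.
Codon 5 AGG (Arg): third position 2-fold.
Codon 6 GCG (Ala): third position 4-fold.
Four-fold degenerate third positions: 1.

1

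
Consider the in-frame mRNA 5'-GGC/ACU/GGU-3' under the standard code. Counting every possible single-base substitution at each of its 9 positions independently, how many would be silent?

9

Codon 1 (GGC, Gly): 3 synonymous substitutions.
Codon 2 (ACU, Thr): 3 synonymous substitutions.
Codon 3 (GGU, Gly): 3 synonymous substitutions.
Total: 3 + 3 + 3 = 9.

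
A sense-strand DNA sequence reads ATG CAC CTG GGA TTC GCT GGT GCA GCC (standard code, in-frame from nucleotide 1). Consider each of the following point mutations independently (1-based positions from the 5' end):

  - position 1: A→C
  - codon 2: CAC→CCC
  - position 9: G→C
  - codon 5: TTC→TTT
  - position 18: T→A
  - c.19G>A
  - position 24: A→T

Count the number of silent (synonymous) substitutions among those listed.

Codon 1: ATG (Met) → CTG (Leu) — missense.
Codon 2: CAC (His) → CCC (Pro) — missense.
Codon 3: CTG (Leu) → CTC (Leu) — synonymous.
Codon 5: TTC (Phe) → TTT (Phe) — synonymous.
Codon 6: GCT (Ala) → GCA (Ala) — synonymous.
Codon 7: GGT (Gly) → AGT (Ser) — missense.
Codon 8: GCA (Ala) → GCT (Ala) — synonymous.
Synonymous: 4 of 7.

4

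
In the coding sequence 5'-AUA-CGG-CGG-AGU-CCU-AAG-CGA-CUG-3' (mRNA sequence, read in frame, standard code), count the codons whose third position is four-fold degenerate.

5

Codon 1 AUA (Ile): third position 3-fold.
Codon 2 CGG (Arg): third position 4-fold.
Codon 3 CGG (Arg): third position 4-fold.
Codon 4 AGU (Ser): third position 2-fold.
Codon 5 CCU (Pro): third position 4-fold.
Codon 6 AAG (Lys): third position 2-fold.
Codon 7 CGA (Arg): third position 4-fold.
Codon 8 CUG (Leu): third position 4-fold.
Four-fold degenerate third positions: 5.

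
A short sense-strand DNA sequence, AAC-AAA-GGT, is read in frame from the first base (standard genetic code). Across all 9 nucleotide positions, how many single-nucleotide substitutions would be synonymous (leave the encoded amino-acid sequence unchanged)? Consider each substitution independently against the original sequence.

Codon 1 (AAC, Asn): 1 synonymous substitution.
Codon 2 (AAA, Lys): 1 synonymous substitution.
Codon 3 (GGT, Gly): 3 synonymous substitutions.
Total: 1 + 1 + 3 = 5.

5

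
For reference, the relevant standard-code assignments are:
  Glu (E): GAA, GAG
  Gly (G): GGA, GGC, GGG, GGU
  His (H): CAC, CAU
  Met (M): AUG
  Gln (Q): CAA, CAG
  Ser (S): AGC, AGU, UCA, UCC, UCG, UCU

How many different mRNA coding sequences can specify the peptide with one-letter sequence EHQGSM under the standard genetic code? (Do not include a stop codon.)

192

Glu: 2 codons.
His: 2 codons.
Gln: 2 codons.
Gly: 4 codons.
Ser: 6 codons.
Met: 1 codon.
2 × 2 × 2 × 4 × 6 × 1 = 192.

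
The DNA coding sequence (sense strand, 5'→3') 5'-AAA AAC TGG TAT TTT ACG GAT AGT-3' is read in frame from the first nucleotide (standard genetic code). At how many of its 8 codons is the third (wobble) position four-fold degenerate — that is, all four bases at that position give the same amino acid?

Codon 1 AAA (Lys): third position 2-fold.
Codon 2 AAC (Asn): third position 2-fold.
Codon 3 TGG (Trp): third position 1-fold.
Codon 4 TAT (Tyr): third position 2-fold.
Codon 5 TTT (Phe): third position 2-fold.
Codon 6 ACG (Thr): third position 4-fold.
Codon 7 GAT (Asp): third position 2-fold.
Codon 8 AGT (Ser): third position 2-fold.
Four-fold degenerate third positions: 1.

1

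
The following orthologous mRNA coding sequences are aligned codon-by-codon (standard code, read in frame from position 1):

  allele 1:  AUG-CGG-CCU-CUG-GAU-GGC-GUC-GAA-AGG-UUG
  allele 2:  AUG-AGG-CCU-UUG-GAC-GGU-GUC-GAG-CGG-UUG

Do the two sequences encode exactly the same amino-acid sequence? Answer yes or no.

yes

Codon 1: AUG Met / AUG Met — identical.
Codon 2: CGG Arg / AGG Arg — synonymous.
Codon 3: CCU Pro / CCU Pro — identical.
Codon 4: CUG Leu / UUG Leu — synonymous.
Codon 5: GAU Asp / GAC Asp — synonymous.
Codon 6: GGC Gly / GGU Gly — synonymous.
Codon 7: GUC Val / GUC Val — identical.
Codon 8: GAA Glu / GAG Glu — synonymous.
Codon 9: AGG Arg / CGG Arg — synonymous.
Codon 10: UUG Leu / UUG Leu — identical.
Nonsynonymous differences: 0 → same protein.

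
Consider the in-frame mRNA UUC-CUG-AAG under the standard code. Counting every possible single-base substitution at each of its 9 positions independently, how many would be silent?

6

Codon 1 (UUC, Phe): 1 synonymous substitution.
Codon 2 (CUG, Leu): 4 synonymous substitutions.
Codon 3 (AAG, Lys): 1 synonymous substitution.
Total: 1 + 4 + 1 = 6.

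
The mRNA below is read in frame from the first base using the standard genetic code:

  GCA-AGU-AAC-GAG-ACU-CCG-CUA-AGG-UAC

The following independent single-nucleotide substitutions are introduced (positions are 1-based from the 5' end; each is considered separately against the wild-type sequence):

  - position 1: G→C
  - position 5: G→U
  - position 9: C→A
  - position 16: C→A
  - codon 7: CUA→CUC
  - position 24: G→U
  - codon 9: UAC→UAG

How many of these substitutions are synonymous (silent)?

Codon 1: GCA (Ala) → CCA (Pro) — missense.
Codon 2: AGU (Ser) → AUU (Ile) — missense.
Codon 3: AAC (Asn) → AAA (Lys) — missense.
Codon 6: CCG (Pro) → ACG (Thr) — missense.
Codon 7: CUA (Leu) → CUC (Leu) — synonymous.
Codon 8: AGG (Arg) → AGU (Ser) — missense.
Codon 9: UAC (Tyr) → UAG (Stop) — nonsense.
Synonymous: 1 of 7.

1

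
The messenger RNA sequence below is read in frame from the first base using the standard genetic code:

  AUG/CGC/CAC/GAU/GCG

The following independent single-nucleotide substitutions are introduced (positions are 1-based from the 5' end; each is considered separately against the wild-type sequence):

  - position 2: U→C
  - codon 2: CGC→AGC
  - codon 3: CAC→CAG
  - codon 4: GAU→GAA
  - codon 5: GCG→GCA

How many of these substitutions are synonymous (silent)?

1

Codon 1: AUG (Met) → ACG (Thr) — missense.
Codon 2: CGC (Arg) → AGC (Ser) — missense.
Codon 3: CAC (His) → CAG (Gln) — missense.
Codon 4: GAU (Asp) → GAA (Glu) — missense.
Codon 5: GCG (Ala) → GCA (Ala) — synonymous.
Synonymous: 1 of 5.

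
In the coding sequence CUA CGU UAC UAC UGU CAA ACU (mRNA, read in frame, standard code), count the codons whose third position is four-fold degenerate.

3

Codon 1 CUA (Leu): third position 4-fold.
Codon 2 CGU (Arg): third position 4-fold.
Codon 3 UAC (Tyr): third position 2-fold.
Codon 4 UAC (Tyr): third position 2-fold.
Codon 5 UGU (Cys): third position 2-fold.
Codon 6 CAA (Gln): third position 2-fold.
Codon 7 ACU (Thr): third position 4-fold.
Four-fold degenerate third positions: 3.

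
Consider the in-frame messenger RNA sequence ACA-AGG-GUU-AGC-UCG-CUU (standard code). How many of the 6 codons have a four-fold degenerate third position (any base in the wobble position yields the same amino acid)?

4

Codon 1 ACA (Thr): third position 4-fold.
Codon 2 AGG (Arg): third position 2-fold.
Codon 3 GUU (Val): third position 4-fold.
Codon 4 AGC (Ser): third position 2-fold.
Codon 5 UCG (Ser): third position 4-fold.
Codon 6 CUU (Leu): third position 4-fold.
Four-fold degenerate third positions: 4.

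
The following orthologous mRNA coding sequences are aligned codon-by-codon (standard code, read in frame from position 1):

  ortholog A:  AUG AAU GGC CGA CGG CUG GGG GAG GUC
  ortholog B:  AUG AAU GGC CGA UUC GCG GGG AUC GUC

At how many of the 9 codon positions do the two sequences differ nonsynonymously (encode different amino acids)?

3

Codon 1: AUG Met / AUG Met — identical.
Codon 2: AAU Asn / AAU Asn — identical.
Codon 3: GGC Gly / GGC Gly — identical.
Codon 4: CGA Arg / CGA Arg — identical.
Codon 5: CGG Arg / UUC Phe — nonsynonymous.
Codon 6: CUG Leu / GCG Ala — nonsynonymous.
Codon 7: GGG Gly / GGG Gly — identical.
Codon 8: GAG Glu / AUC Ile — nonsynonymous.
Codon 9: GUC Val / GUC Val — identical.
Nonsynonymous differences: 3.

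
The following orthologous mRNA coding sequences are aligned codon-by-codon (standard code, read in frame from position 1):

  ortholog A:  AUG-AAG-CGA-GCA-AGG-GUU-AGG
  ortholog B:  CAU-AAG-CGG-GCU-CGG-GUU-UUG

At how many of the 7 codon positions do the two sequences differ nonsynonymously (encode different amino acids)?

Codon 1: AUG Met / CAU His — nonsynonymous.
Codon 2: AAG Lys / AAG Lys — identical.
Codon 3: CGA Arg / CGG Arg — synonymous.
Codon 4: GCA Ala / GCU Ala — synonymous.
Codon 5: AGG Arg / CGG Arg — synonymous.
Codon 6: GUU Val / GUU Val — identical.
Codon 7: AGG Arg / UUG Leu — nonsynonymous.
Nonsynonymous differences: 2.

2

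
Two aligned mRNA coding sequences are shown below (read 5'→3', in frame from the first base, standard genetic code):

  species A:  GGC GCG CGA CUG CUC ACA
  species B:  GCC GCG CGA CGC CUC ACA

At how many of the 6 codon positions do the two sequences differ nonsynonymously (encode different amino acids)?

2

Codon 1: GGC Gly / GCC Ala — nonsynonymous.
Codon 2: GCG Ala / GCG Ala — identical.
Codon 3: CGA Arg / CGA Arg — identical.
Codon 4: CUG Leu / CGC Arg — nonsynonymous.
Codon 5: CUC Leu / CUC Leu — identical.
Codon 6: ACA Thr / ACA Thr — identical.
Nonsynonymous differences: 2.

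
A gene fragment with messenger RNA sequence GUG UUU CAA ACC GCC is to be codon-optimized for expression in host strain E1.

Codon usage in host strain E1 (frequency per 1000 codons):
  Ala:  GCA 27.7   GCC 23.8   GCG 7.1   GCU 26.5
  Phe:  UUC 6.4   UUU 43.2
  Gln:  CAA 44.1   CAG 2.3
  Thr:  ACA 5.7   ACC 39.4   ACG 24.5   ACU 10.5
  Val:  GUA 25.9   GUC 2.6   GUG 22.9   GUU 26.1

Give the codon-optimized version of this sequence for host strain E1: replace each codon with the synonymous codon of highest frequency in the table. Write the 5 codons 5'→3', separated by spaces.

Codon 1 (Val): best is GUU at 26.1.
Codon 2 (Phe): best is UUU at 43.2.
Codon 3 (Gln): best is CAA at 44.1.
Codon 4 (Thr): best is ACC at 39.4.
Codon 5 (Ala): best is GCA at 27.7.

GUU UUU CAA ACC GCA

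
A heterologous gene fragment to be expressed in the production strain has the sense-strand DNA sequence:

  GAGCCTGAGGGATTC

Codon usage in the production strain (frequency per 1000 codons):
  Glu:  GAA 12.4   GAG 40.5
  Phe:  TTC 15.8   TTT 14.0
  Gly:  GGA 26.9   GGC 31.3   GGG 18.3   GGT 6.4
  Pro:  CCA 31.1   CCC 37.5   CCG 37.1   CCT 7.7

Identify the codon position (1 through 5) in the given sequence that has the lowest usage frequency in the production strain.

2

Codon 1 GAG (Glu): 40.5 per 1000.
Codon 2 CCT (Pro): 7.7 per 1000.
Codon 3 GAG (Glu): 40.5 per 1000.
Codon 4 GGA (Gly): 26.9 per 1000.
Codon 5 TTC (Phe): 15.8 per 1000.
Lowest frequency is 7.7 at codon 2.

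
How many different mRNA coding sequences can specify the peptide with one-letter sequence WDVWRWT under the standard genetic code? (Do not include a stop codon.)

192

Trp: 1 codon.
Asp: 2 codons.
Val: 4 codons.
Trp: 1 codon.
Arg: 6 codons.
Trp: 1 codon.
Thr: 4 codons.
1 × 2 × 4 × 1 × 6 × 1 × 4 = 192.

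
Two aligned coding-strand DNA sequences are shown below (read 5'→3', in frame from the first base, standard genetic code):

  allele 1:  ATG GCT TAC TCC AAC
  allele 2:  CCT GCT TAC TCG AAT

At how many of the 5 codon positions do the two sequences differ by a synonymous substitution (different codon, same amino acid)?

2

Codon 1: ATG Met / CCT Pro — nonsynonymous.
Codon 2: GCT Ala / GCT Ala — identical.
Codon 3: TAC Tyr / TAC Tyr — identical.
Codon 4: TCC Ser / TCG Ser — synonymous.
Codon 5: AAC Asn / AAT Asn — synonymous.
Synonymous differences: 2.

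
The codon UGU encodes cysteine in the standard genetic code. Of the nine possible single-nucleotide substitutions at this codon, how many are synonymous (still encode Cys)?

1

Position 1: none → 0 synonymous.
Position 2: none → 0 synonymous.
Position 3: UGC → 1 synonymous.
Total: 0 + 0 + 1 = 1.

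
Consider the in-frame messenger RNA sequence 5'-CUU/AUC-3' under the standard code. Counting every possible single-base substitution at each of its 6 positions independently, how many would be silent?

5

Codon 1 (CUU, Leu): 3 synonymous substitutions.
Codon 2 (AUC, Ile): 2 synonymous substitutions.
Total: 3 + 2 = 5.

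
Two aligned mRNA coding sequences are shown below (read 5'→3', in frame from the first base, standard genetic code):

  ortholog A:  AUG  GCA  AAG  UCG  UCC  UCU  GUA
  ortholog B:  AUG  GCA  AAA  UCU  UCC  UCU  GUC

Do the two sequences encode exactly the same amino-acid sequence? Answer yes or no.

Codon 1: AUG Met / AUG Met — identical.
Codon 2: GCA Ala / GCA Ala — identical.
Codon 3: AAG Lys / AAA Lys — synonymous.
Codon 4: UCG Ser / UCU Ser — synonymous.
Codon 5: UCC Ser / UCC Ser — identical.
Codon 6: UCU Ser / UCU Ser — identical.
Codon 7: GUA Val / GUC Val — synonymous.
Nonsynonymous differences: 0 → same protein.

yes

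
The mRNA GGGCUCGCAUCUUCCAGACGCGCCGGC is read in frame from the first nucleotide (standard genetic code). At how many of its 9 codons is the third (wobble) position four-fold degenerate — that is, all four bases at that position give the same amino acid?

Codon 1 GGG (Gly): third position 4-fold.
Codon 2 CUC (Leu): third position 4-fold.
Codon 3 GCA (Ala): third position 4-fold.
Codon 4 UCU (Ser): third position 4-fold.
Codon 5 UCC (Ser): third position 4-fold.
Codon 6 AGA (Arg): third position 2-fold.
Codon 7 CGC (Arg): third position 4-fold.
Codon 8 GCC (Ala): third position 4-fold.
Codon 9 GGC (Gly): third position 4-fold.
Four-fold degenerate third positions: 8.

8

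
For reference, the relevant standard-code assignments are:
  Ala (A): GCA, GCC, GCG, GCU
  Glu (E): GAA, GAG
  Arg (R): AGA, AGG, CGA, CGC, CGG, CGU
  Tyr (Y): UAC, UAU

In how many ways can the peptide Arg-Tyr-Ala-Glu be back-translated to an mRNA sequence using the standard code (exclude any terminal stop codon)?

Arg: 6 codons.
Tyr: 2 codons.
Ala: 4 codons.
Glu: 2 codons.
6 × 2 × 4 × 2 = 96.

96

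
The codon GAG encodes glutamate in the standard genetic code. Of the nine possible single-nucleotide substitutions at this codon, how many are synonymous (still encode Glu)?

Position 1: none → 0 synonymous.
Position 2: none → 0 synonymous.
Position 3: GAA → 1 synonymous.
Total: 0 + 0 + 1 = 1.

1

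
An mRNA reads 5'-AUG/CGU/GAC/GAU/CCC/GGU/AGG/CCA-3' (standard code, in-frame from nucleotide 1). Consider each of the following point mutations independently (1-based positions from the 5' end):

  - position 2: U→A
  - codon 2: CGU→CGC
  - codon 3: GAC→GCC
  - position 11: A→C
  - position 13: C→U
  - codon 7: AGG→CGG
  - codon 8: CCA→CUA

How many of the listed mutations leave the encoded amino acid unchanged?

Codon 1: AUG (Met) → AAG (Lys) — missense.
Codon 2: CGU (Arg) → CGC (Arg) — synonymous.
Codon 3: GAC (Asp) → GCC (Ala) — missense.
Codon 4: GAU (Asp) → GCU (Ala) — missense.
Codon 5: CCC (Pro) → UCC (Ser) — missense.
Codon 7: AGG (Arg) → CGG (Arg) — synonymous.
Codon 8: CCA (Pro) → CUA (Leu) — missense.
Synonymous: 2 of 7.

2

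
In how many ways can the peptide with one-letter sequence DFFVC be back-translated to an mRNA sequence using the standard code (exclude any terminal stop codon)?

Asp: 2 codons.
Phe: 2 codons.
Phe: 2 codons.
Val: 4 codons.
Cys: 2 codons.
2 × 2 × 2 × 4 × 2 = 64.

64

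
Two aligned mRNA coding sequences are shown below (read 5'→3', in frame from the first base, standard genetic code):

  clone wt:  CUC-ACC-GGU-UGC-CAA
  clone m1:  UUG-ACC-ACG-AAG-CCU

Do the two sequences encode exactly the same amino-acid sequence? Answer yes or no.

Codon 1: CUC Leu / UUG Leu — synonymous.
Codon 2: ACC Thr / ACC Thr — identical.
Codon 3: GGU Gly / ACG Thr — nonsynonymous.
Codon 4: UGC Cys / AAG Lys — nonsynonymous.
Codon 5: CAA Gln / CCU Pro — nonsynonymous.
Nonsynonymous differences: 3 → different protein.

no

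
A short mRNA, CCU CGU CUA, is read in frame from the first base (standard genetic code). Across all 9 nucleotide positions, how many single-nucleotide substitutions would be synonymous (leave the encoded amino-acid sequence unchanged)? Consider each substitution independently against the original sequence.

10

Codon 1 (CCU, Pro): 3 synonymous substitutions.
Codon 2 (CGU, Arg): 3 synonymous substitutions.
Codon 3 (CUA, Leu): 4 synonymous substitutions.
Total: 3 + 3 + 4 = 10.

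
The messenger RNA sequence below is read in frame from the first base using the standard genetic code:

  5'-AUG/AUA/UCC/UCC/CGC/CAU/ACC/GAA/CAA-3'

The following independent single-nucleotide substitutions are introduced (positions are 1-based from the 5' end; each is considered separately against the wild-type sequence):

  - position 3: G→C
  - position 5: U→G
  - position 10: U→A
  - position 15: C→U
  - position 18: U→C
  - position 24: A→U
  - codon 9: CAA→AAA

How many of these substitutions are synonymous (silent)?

Codon 1: AUG (Met) → AUC (Ile) — missense.
Codon 2: AUA (Ile) → AGA (Arg) — missense.
Codon 4: UCC (Ser) → ACC (Thr) — missense.
Codon 5: CGC (Arg) → CGU (Arg) — synonymous.
Codon 6: CAU (His) → CAC (His) — synonymous.
Codon 8: GAA (Glu) → GAU (Asp) — missense.
Codon 9: CAA (Gln) → AAA (Lys) — missense.
Synonymous: 2 of 7.

2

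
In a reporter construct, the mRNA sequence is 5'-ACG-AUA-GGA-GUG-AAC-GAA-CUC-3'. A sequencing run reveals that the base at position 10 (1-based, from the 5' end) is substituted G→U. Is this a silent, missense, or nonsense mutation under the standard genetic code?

Position 10 falls in codon 4: GUG → Val.
After the substitution the codon is UUG → Leu.
Val ≠ Leu, so this is a missense mutation.

missense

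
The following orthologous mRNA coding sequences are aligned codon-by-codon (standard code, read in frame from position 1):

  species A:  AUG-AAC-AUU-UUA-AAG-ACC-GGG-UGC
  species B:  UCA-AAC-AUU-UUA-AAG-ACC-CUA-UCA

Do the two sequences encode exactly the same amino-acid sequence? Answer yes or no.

no

Codon 1: AUG Met / UCA Ser — nonsynonymous.
Codon 2: AAC Asn / AAC Asn — identical.
Codon 3: AUU Ile / AUU Ile — identical.
Codon 4: UUA Leu / UUA Leu — identical.
Codon 5: AAG Lys / AAG Lys — identical.
Codon 6: ACC Thr / ACC Thr — identical.
Codon 7: GGG Gly / CUA Leu — nonsynonymous.
Codon 8: UGC Cys / UCA Ser — nonsynonymous.
Nonsynonymous differences: 3 → different protein.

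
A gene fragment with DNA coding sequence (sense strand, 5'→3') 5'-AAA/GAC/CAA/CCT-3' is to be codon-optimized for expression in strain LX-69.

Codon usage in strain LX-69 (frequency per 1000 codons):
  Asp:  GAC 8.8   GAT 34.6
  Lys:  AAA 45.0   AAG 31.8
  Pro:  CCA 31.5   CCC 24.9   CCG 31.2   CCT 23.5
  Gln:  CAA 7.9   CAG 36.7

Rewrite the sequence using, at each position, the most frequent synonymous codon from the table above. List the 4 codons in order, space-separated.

Codon 1 (Lys): best is AAA at 45.0.
Codon 2 (Asp): best is GAT at 34.6.
Codon 3 (Gln): best is CAG at 36.7.
Codon 4 (Pro): best is CCA at 31.5.

AAA GAT CAG CCA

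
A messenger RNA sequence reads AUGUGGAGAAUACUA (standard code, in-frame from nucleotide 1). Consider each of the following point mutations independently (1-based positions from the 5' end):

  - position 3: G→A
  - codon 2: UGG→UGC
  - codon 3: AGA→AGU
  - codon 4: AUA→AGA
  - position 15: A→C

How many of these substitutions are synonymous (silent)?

1

Codon 1: AUG (Met) → AUA (Ile) — missense.
Codon 2: UGG (Trp) → UGC (Cys) — missense.
Codon 3: AGA (Arg) → AGU (Ser) — missense.
Codon 4: AUA (Ile) → AGA (Arg) — missense.
Codon 5: CUA (Leu) → CUC (Leu) — synonymous.
Synonymous: 1 of 5.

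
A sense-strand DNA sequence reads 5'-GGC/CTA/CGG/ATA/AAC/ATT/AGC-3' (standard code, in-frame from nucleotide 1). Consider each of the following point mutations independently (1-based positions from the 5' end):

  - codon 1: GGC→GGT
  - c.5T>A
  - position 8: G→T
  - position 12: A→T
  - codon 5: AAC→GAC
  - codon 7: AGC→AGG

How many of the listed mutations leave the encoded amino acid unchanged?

Codon 1: GGC (Gly) → GGT (Gly) — synonymous.
Codon 2: CTA (Leu) → CAA (Gln) — missense.
Codon 3: CGG (Arg) → CTG (Leu) — missense.
Codon 4: ATA (Ile) → ATT (Ile) — synonymous.
Codon 5: AAC (Asn) → GAC (Asp) — missense.
Codon 7: AGC (Ser) → AGG (Arg) — missense.
Synonymous: 2 of 6.

2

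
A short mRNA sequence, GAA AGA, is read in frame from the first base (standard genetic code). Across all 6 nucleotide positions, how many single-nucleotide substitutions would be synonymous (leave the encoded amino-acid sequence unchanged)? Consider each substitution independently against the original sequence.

Codon 1 (GAA, Glu): 1 synonymous substitution.
Codon 2 (AGA, Arg): 2 synonymous substitutions.
Total: 1 + 2 = 3.

3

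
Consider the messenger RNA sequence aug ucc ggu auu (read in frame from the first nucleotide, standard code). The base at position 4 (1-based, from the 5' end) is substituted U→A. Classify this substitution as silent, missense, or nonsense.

missense

Position 4 falls in codon 2: UCC → Ser.
After the substitution the codon is ACC → Thr.
Ser ≠ Thr, so this is a missense mutation.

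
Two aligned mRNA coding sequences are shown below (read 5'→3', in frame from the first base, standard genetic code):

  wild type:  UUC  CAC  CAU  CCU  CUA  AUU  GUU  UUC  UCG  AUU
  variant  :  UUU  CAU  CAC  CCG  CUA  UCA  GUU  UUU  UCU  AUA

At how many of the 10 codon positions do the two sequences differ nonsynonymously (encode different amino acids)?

1

Codon 1: UUC Phe / UUU Phe — synonymous.
Codon 2: CAC His / CAU His — synonymous.
Codon 3: CAU His / CAC His — synonymous.
Codon 4: CCU Pro / CCG Pro — synonymous.
Codon 5: CUA Leu / CUA Leu — identical.
Codon 6: AUU Ile / UCA Ser — nonsynonymous.
Codon 7: GUU Val / GUU Val — identical.
Codon 8: UUC Phe / UUU Phe — synonymous.
Codon 9: UCG Ser / UCU Ser — synonymous.
Codon 10: AUU Ile / AUA Ile — synonymous.
Nonsynonymous differences: 1.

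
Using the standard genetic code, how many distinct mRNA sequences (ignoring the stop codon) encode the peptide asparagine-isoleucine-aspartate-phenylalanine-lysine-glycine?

192

Asn: 2 codons.
Ile: 3 codons.
Asp: 2 codons.
Phe: 2 codons.
Lys: 2 codons.
Gly: 4 codons.
2 × 3 × 2 × 2 × 2 × 4 = 192.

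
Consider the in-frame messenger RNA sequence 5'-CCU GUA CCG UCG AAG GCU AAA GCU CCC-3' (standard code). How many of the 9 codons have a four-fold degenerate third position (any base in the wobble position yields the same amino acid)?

7

Codon 1 CCU (Pro): third position 4-fold.
Codon 2 GUA (Val): third position 4-fold.
Codon 3 CCG (Pro): third position 4-fold.
Codon 4 UCG (Ser): third position 4-fold.
Codon 5 AAG (Lys): third position 2-fold.
Codon 6 GCU (Ala): third position 4-fold.
Codon 7 AAA (Lys): third position 2-fold.
Codon 8 GCU (Ala): third position 4-fold.
Codon 9 CCC (Pro): third position 4-fold.
Four-fold degenerate third positions: 7.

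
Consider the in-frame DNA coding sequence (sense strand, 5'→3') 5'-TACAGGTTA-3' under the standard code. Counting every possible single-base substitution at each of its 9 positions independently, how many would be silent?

Codon 1 (TAC, Tyr): 1 synonymous substitution.
Codon 2 (AGG, Arg): 2 synonymous substitutions.
Codon 3 (TTA, Leu): 2 synonymous substitutions.
Total: 1 + 2 + 2 = 5.

5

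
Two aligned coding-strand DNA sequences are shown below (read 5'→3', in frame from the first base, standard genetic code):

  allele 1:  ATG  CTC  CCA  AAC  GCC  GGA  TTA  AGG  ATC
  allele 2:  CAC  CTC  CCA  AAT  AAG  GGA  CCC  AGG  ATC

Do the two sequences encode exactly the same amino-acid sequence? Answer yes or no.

no

Codon 1: ATG Met / CAC His — nonsynonymous.
Codon 2: CTC Leu / CTC Leu — identical.
Codon 3: CCA Pro / CCA Pro — identical.
Codon 4: AAC Asn / AAT Asn — synonymous.
Codon 5: GCC Ala / AAG Lys — nonsynonymous.
Codon 6: GGA Gly / GGA Gly — identical.
Codon 7: TTA Leu / CCC Pro — nonsynonymous.
Codon 8: AGG Arg / AGG Arg — identical.
Codon 9: ATC Ile / ATC Ile — identical.
Nonsynonymous differences: 3 → different protein.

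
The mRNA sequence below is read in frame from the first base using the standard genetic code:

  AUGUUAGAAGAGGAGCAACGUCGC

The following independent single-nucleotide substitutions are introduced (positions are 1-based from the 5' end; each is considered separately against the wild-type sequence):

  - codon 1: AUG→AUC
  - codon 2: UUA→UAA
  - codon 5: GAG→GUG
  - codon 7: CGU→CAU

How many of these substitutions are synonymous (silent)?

Codon 1: AUG (Met) → AUC (Ile) — missense.
Codon 2: UUA (Leu) → UAA (Stop) — nonsense.
Codon 5: GAG (Glu) → GUG (Val) — missense.
Codon 7: CGU (Arg) → CAU (His) — missense.
Synonymous: 0 of 4.

0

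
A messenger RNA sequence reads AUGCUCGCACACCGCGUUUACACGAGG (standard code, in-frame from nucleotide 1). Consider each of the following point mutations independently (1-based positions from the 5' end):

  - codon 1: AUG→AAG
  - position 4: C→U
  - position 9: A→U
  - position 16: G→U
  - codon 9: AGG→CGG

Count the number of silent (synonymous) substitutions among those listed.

2

Codon 1: AUG (Met) → AAG (Lys) — missense.
Codon 2: CUC (Leu) → UUC (Phe) — missense.
Codon 3: GCA (Ala) → GCU (Ala) — synonymous.
Codon 6: GUU (Val) → UUU (Phe) — missense.
Codon 9: AGG (Arg) → CGG (Arg) — synonymous.
Synonymous: 2 of 5.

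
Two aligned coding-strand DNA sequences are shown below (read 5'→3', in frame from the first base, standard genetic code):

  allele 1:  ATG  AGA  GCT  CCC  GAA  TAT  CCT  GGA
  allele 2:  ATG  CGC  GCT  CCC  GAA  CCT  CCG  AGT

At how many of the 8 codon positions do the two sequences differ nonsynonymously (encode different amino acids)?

2

Codon 1: ATG Met / ATG Met — identical.
Codon 2: AGA Arg / CGC Arg — synonymous.
Codon 3: GCT Ala / GCT Ala — identical.
Codon 4: CCC Pro / CCC Pro — identical.
Codon 5: GAA Glu / GAA Glu — identical.
Codon 6: TAT Tyr / CCT Pro — nonsynonymous.
Codon 7: CCT Pro / CCG Pro — synonymous.
Codon 8: GGA Gly / AGT Ser — nonsynonymous.
Nonsynonymous differences: 2.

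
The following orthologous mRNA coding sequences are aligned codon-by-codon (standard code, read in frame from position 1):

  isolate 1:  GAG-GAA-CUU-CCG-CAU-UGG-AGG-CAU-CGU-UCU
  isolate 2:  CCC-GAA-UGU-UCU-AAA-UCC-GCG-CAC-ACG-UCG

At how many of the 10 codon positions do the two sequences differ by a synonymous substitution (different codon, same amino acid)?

Codon 1: GAG Glu / CCC Pro — nonsynonymous.
Codon 2: GAA Glu / GAA Glu — identical.
Codon 3: CUU Leu / UGU Cys — nonsynonymous.
Codon 4: CCG Pro / UCU Ser — nonsynonymous.
Codon 5: CAU His / AAA Lys — nonsynonymous.
Codon 6: UGG Trp / UCC Ser — nonsynonymous.
Codon 7: AGG Arg / GCG Ala — nonsynonymous.
Codon 8: CAU His / CAC His — synonymous.
Codon 9: CGU Arg / ACG Thr — nonsynonymous.
Codon 10: UCU Ser / UCG Ser — synonymous.
Synonymous differences: 2.

2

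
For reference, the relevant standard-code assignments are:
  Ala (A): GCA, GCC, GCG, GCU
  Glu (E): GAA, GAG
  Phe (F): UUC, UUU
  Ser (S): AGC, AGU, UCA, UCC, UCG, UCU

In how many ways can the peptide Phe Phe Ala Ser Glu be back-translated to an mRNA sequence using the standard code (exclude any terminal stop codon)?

Phe: 2 codons.
Phe: 2 codons.
Ala: 4 codons.
Ser: 6 codons.
Glu: 2 codons.
2 × 2 × 4 × 6 × 2 = 192.

192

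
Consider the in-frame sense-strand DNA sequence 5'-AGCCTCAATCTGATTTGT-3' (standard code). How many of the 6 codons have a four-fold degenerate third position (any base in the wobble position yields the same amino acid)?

Codon 1 AGC (Ser): third position 2-fold.
Codon 2 CTC (Leu): third position 4-fold.
Codon 3 AAT (Asn): third position 2-fold.
Codon 4 CTG (Leu): third position 4-fold.
Codon 5 ATT (Ile): third position 3-fold.
Codon 6 TGT (Cys): third position 2-fold.
Four-fold degenerate third positions: 2.

2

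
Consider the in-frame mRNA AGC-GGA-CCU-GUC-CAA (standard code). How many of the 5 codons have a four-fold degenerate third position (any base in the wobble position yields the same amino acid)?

Codon 1 AGC (Ser): third position 2-fold.
Codon 2 GGA (Gly): third position 4-fold.
Codon 3 CCU (Pro): third position 4-fold.
Codon 4 GUC (Val): third position 4-fold.
Codon 5 CAA (Gln): third position 2-fold.
Four-fold degenerate third positions: 3.

3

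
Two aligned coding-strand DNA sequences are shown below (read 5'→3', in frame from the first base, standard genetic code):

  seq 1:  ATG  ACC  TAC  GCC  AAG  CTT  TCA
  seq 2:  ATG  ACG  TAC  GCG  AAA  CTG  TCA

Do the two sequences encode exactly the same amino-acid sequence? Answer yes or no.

Codon 1: ATG Met / ATG Met — identical.
Codon 2: ACC Thr / ACG Thr — synonymous.
Codon 3: TAC Tyr / TAC Tyr — identical.
Codon 4: GCC Ala / GCG Ala — synonymous.
Codon 5: AAG Lys / AAA Lys — synonymous.
Codon 6: CTT Leu / CTG Leu — synonymous.
Codon 7: TCA Ser / TCA Ser — identical.
Nonsynonymous differences: 0 → same protein.

yes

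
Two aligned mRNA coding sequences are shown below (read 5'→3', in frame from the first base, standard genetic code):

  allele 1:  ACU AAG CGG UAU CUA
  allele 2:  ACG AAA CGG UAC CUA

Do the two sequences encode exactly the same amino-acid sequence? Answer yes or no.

Codon 1: ACU Thr / ACG Thr — synonymous.
Codon 2: AAG Lys / AAA Lys — synonymous.
Codon 3: CGG Arg / CGG Arg — identical.
Codon 4: UAU Tyr / UAC Tyr — synonymous.
Codon 5: CUA Leu / CUA Leu — identical.
Nonsynonymous differences: 0 → same protein.

yes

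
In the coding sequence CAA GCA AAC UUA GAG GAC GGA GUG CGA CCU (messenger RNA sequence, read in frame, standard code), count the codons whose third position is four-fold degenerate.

Codon 1 CAA (Gln): third position 2-fold.
Codon 2 GCA (Ala): third position 4-fold.
Codon 3 AAC (Asn): third position 2-fold.
Codon 4 UUA (Leu): third position 2-fold.
Codon 5 GAG (Glu): third position 2-fold.
Codon 6 GAC (Asp): third position 2-fold.
Codon 7 GGA (Gly): third position 4-fold.
Codon 8 GUG (Val): third position 4-fold.
Codon 9 CGA (Arg): third position 4-fold.
Codon 10 CCU (Pro): third position 4-fold.
Four-fold degenerate third positions: 5.

5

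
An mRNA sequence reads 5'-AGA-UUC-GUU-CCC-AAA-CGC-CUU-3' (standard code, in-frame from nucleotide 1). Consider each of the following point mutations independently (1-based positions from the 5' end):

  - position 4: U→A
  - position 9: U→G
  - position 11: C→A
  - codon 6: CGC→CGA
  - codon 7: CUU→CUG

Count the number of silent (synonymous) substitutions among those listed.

Codon 2: UUC (Phe) → AUC (Ile) — missense.
Codon 3: GUU (Val) → GUG (Val) — synonymous.
Codon 4: CCC (Pro) → CAC (His) — missense.
Codon 6: CGC (Arg) → CGA (Arg) — synonymous.
Codon 7: CUU (Leu) → CUG (Leu) — synonymous.
Synonymous: 3 of 5.

3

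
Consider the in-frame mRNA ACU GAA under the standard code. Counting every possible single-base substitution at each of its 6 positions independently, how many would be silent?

Codon 1 (ACU, Thr): 3 synonymous substitutions.
Codon 2 (GAA, Glu): 1 synonymous substitution.
Total: 3 + 1 = 4.

4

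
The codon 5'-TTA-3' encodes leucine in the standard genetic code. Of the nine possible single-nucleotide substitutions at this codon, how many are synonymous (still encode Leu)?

2

Position 1: CTA → 1 synonymous.
Position 2: none → 0 synonymous.
Position 3: TTG → 1 synonymous.
Total: 1 + 0 + 1 = 2.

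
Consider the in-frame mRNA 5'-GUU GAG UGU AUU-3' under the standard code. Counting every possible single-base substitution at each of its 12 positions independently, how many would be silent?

7

Codon 1 (GUU, Val): 3 synonymous substitutions.
Codon 2 (GAG, Glu): 1 synonymous substitution.
Codon 3 (UGU, Cys): 1 synonymous substitution.
Codon 4 (AUU, Ile): 2 synonymous substitutions.
Total: 3 + 1 + 1 + 2 = 7.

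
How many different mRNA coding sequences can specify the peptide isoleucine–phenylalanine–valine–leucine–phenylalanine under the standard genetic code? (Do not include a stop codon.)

Ile: 3 codons.
Phe: 2 codons.
Val: 4 codons.
Leu: 6 codons.
Phe: 2 codons.
3 × 2 × 4 × 6 × 2 = 288.

288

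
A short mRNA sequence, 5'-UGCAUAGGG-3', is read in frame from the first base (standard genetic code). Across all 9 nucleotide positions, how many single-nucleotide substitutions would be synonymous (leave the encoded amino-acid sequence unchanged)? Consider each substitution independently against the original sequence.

Codon 1 (UGC, Cys): 1 synonymous substitution.
Codon 2 (AUA, Ile): 2 synonymous substitutions.
Codon 3 (GGG, Gly): 3 synonymous substitutions.
Total: 1 + 2 + 3 = 6.

6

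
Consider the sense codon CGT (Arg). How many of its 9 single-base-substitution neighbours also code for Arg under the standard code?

Position 1: none → 0 synonymous.
Position 2: none → 0 synonymous.
Position 3: CGC, CGA, CGG → 3 synonymous.
Total: 0 + 0 + 3 = 3.

3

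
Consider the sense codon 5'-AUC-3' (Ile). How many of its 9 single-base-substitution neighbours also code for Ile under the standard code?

Position 1: none → 0 synonymous.
Position 2: none → 0 synonymous.
Position 3: AUU, AUA → 2 synonymous.
Total: 0 + 0 + 2 = 2.

2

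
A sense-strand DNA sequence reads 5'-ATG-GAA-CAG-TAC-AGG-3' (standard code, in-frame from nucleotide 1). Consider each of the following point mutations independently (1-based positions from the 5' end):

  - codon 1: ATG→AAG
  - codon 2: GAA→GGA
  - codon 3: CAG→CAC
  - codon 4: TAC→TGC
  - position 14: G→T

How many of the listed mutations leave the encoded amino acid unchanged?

Codon 1: ATG (Met) → AAG (Lys) — missense.
Codon 2: GAA (Glu) → GGA (Gly) — missense.
Codon 3: CAG (Gln) → CAC (His) — missense.
Codon 4: TAC (Tyr) → TGC (Cys) — missense.
Codon 5: AGG (Arg) → ATG (Met) — missense.
Synonymous: 0 of 5.

0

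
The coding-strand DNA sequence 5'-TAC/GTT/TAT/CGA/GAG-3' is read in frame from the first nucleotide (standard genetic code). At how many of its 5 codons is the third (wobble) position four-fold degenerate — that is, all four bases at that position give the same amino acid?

2

Codon 1 TAC (Tyr): third position 2-fold.
Codon 2 GTT (Val): third position 4-fold.
Codon 3 TAT (Tyr): third position 2-fold.
Codon 4 CGA (Arg): third position 4-fold.
Codon 5 GAG (Glu): third position 2-fold.
Four-fold degenerate third positions: 2.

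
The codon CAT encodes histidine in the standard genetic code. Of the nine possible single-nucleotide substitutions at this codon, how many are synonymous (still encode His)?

1

Position 1: none → 0 synonymous.
Position 2: none → 0 synonymous.
Position 3: CAC → 1 synonymous.
Total: 0 + 0 + 1 = 1.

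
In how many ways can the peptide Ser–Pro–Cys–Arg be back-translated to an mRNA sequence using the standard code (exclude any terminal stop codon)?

288

Ser: 6 codons.
Pro: 4 codons.
Cys: 2 codons.
Arg: 6 codons.
6 × 4 × 2 × 6 = 288.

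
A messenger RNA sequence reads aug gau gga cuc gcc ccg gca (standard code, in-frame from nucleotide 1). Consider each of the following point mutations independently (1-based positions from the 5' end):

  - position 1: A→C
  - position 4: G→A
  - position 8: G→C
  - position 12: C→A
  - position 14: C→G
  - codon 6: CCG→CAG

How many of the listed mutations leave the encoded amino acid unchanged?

1

Codon 1: AUG (Met) → CUG (Leu) — missense.
Codon 2: GAU (Asp) → AAU (Asn) — missense.
Codon 3: GGA (Gly) → GCA (Ala) — missense.
Codon 4: CUC (Leu) → CUA (Leu) — synonymous.
Codon 5: GCC (Ala) → GGC (Gly) — missense.
Codon 6: CCG (Pro) → CAG (Gln) — missense.
Synonymous: 1 of 6.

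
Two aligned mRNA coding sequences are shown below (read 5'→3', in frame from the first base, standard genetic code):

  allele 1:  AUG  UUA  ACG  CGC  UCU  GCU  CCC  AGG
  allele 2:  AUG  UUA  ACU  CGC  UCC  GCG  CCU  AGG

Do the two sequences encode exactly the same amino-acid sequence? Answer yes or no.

yes

Codon 1: AUG Met / AUG Met — identical.
Codon 2: UUA Leu / UUA Leu — identical.
Codon 3: ACG Thr / ACU Thr — synonymous.
Codon 4: CGC Arg / CGC Arg — identical.
Codon 5: UCU Ser / UCC Ser — synonymous.
Codon 6: GCU Ala / GCG Ala — synonymous.
Codon 7: CCC Pro / CCU Pro — synonymous.
Codon 8: AGG Arg / AGG Arg — identical.
Nonsynonymous differences: 0 → same protein.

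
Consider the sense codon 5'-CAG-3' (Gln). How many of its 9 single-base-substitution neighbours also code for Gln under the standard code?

Position 1: none → 0 synonymous.
Position 2: none → 0 synonymous.
Position 3: CAA → 1 synonymous.
Total: 0 + 0 + 1 = 1.

1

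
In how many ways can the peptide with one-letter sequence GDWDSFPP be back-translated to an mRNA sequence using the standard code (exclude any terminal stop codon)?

3072

Gly: 4 codons.
Asp: 2 codons.
Trp: 1 codon.
Asp: 2 codons.
Ser: 6 codons.
Phe: 2 codons.
Pro: 4 codons.
Pro: 4 codons.
4 × 2 × 1 × 2 × 6 × 2 × 4 × 4 = 3072.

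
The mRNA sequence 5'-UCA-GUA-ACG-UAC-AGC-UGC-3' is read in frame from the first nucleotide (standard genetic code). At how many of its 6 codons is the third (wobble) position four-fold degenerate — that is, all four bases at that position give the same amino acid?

Codon 1 UCA (Ser): third position 4-fold.
Codon 2 GUA (Val): third position 4-fold.
Codon 3 ACG (Thr): third position 4-fold.
Codon 4 UAC (Tyr): third position 2-fold.
Codon 5 AGC (Ser): third position 2-fold.
Codon 6 UGC (Cys): third position 2-fold.
Four-fold degenerate third positions: 3.

3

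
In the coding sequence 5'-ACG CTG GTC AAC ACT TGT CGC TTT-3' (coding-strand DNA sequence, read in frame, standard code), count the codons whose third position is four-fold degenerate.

Codon 1 ACG (Thr): third position 4-fold.
Codon 2 CTG (Leu): third position 4-fold.
Codon 3 GTC (Val): third position 4-fold.
Codon 4 AAC (Asn): third position 2-fold.
Codon 5 ACT (Thr): third position 4-fold.
Codon 6 TGT (Cys): third position 2-fold.
Codon 7 CGC (Arg): third position 4-fold.
Codon 8 TTT (Phe): third position 2-fold.
Four-fold degenerate third positions: 5.

5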